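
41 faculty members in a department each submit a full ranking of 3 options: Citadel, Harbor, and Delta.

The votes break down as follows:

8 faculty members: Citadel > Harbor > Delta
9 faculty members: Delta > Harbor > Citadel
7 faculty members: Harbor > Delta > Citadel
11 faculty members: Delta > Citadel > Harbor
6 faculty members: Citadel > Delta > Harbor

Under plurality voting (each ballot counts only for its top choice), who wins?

Delta

First-place vote totals:
  Citadel: 14
  Harbor: 7
  Delta: 20
Delta has the most first-place votes.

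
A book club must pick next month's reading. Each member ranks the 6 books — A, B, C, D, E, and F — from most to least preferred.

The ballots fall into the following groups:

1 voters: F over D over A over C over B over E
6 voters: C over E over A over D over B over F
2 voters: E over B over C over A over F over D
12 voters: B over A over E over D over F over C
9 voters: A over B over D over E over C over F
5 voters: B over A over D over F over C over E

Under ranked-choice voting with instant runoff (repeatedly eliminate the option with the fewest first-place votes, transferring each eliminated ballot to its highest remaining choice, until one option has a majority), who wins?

B

Round 1: B 17, A 9, C 6, E 2, F 1, D 0. D has the fewest and is eliminated.
Round 2: B 17, A 9, C 6, E 2, F 1. F has the fewest and is eliminated.
Round 3: B 17, A 10, C 6, E 2. E has the fewest and is eliminated.
Round 4: B 19, A 10, C 6. B has a majority.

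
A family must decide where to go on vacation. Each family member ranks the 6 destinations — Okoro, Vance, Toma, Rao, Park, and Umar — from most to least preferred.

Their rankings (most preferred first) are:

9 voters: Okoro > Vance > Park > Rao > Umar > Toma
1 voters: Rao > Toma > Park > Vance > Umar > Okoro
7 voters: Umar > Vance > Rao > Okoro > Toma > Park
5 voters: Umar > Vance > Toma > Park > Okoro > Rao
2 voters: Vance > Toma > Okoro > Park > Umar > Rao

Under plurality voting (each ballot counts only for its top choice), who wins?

Umar

First-place vote totals:
  Okoro: 9
  Vance: 2
  Toma: 0
  Rao: 1
  Park: 0
  Umar: 12
Umar has the most first-place votes.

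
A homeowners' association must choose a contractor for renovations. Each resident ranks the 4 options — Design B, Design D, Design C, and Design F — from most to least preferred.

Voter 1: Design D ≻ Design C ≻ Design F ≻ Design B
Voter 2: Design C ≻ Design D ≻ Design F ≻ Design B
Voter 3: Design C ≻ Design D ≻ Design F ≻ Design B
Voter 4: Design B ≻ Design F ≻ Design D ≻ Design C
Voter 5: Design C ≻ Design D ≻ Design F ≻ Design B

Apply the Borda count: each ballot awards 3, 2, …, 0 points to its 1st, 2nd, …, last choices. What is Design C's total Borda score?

11

Borda scores:
  Design B: 0 + 0 + 0 + 3 + 0 = 3
  Design D: 3 + 2 + 2 + 1 + 2 = 10
  Design C: 2 + 3 + 3 + 0 + 3 = 11
  Design F: 1 + 1 + 1 + 2 + 1 = 6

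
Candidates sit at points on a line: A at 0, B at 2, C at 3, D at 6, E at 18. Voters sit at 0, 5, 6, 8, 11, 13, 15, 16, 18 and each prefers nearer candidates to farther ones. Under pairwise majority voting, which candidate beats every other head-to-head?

D

With single-peaked preferences on a line, the Condorcet winner is the candidate closest to the median voter.
The median voter (position 11) is closest to D at 6.
Check: D vs A — voters closer to D: 8 of 9.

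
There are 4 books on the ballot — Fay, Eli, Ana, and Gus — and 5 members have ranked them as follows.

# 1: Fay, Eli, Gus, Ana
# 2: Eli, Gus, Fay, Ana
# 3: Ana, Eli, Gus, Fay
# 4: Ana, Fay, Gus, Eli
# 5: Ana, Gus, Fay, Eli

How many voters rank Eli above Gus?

3

Ballots ranking Eli above Gus: 3.
Ballots ranking Gus above Eli: 2.
So 3 of 5 voters prefer Eli to Gus.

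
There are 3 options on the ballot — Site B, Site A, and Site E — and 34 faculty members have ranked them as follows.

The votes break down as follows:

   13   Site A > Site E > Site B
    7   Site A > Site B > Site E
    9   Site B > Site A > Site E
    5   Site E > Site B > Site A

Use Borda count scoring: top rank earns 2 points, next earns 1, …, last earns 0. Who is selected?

Borda scores:
  Site B: 13·0 + 7·1 + 9·2 + 5·1 = 30
  Site A: 13·2 + 7·2 + 9·1 + 5·0 = 49
  Site E: 13·1 + 7·0 + 9·0 + 5·2 = 23
Site A has the highest total.

Site A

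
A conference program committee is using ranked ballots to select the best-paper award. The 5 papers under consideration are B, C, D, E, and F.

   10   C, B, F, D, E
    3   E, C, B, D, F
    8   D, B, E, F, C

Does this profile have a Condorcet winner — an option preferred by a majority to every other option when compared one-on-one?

Head-to-head results (21 voters total):
B vs C: C wins 13–8.
B vs D: B wins 13–8.
B vs E: B wins 18–3.
B vs F: B wins 21–0.
C vs D: C wins 13–8.
C vs E: E wins 11–10.
C vs F: C wins 13–8.
D vs E: D wins 18–3.
D vs F: D wins 11–10.
E vs F: E wins 11–10.
No candidate beats all others: B beats E beats C beats B, a majority cycle.

No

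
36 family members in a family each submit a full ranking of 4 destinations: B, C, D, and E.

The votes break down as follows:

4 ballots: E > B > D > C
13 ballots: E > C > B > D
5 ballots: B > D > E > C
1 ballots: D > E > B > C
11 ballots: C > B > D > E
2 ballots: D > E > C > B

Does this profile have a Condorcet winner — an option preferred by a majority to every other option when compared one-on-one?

Head-to-head results (36 voters total):
B vs C: C wins 26–10.
B vs D: B wins 33–3.
B vs E: E wins 20–16.
C vs D: C wins 24–12.
C vs E: E wins 25–11.
D vs E: D wins 19–17.
No candidate beats all others: B beats D beats E beats B, a majority cycle.

No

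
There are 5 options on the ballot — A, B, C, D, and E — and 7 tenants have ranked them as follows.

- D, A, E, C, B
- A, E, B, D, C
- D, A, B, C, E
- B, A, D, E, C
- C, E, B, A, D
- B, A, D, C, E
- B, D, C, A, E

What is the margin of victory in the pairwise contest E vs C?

1

Ballots ranking E above C: 3.
Ballots ranking C above E: 4.
C wins 4–3, a margin of 1.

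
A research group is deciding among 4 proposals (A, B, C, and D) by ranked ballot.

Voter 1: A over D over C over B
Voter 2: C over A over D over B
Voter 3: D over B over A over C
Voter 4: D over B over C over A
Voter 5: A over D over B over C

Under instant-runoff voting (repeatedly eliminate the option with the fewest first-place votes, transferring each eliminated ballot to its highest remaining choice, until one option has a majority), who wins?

A

Round 1: A 2, D 2, C 1, B 0. B has the fewest and is eliminated.
Round 2: A 2, D 2, C 1. C has the fewest and is eliminated.
Round 3: A 3, D 2. A has a majority.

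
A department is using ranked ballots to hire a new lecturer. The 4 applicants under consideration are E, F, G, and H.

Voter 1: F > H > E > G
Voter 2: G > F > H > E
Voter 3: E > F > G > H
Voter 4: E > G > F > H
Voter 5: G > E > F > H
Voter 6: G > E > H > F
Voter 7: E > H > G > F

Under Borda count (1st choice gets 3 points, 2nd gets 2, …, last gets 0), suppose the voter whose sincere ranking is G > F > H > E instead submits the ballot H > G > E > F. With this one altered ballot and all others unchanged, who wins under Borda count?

Borda totals with the altered ballot: E 15, F 7, G 12, H 8.
The winner is unchanged: still E.

E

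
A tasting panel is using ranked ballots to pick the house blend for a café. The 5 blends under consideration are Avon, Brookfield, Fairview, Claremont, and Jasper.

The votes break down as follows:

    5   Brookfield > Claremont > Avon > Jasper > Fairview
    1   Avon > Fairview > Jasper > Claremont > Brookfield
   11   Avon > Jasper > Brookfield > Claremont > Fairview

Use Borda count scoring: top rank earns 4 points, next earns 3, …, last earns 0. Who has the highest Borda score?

Borda scores:
  Avon: 5·2 + 4 + 11·4 = 58
  Brookfield: 5·4 + 0 + 11·2 = 42
  Fairview: 5·0 + 3 + 11·0 = 3
  Claremont: 5·3 + 1 + 11·1 = 27
  Jasper: 5·1 + 2 + 11·3 = 40
Avon has the highest total.

Avon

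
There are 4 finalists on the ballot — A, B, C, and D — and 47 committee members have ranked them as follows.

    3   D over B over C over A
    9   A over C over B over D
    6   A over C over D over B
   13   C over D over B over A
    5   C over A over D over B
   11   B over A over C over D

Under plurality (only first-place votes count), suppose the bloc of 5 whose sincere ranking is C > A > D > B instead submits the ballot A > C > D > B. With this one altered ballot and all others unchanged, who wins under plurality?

First-place totals with the altered ballot: A 20, B 11, C 13, D 3.
The switch changes the winner from C to A.

A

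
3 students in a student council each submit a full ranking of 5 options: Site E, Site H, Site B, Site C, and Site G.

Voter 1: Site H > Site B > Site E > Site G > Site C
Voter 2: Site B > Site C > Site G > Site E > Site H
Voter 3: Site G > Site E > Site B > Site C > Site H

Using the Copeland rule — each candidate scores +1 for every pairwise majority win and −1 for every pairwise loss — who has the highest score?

Site B

Pairwise results:
  Site E vs Site H: Site E wins 2–1.
  Site E vs Site B: Site B wins 2–1.
  Site E vs Site C: Site E wins 2–1.
  Site E vs Site G: Site G wins 2–1.
  Site H vs Site B: Site B wins 2–1.
  Site H vs Site C: Site C wins 2–1.
  Site H vs Site G: Site G wins 2–1.
  Site B vs Site C: Site B wins 3–0.
  Site B vs Site G: Site B wins 2–1.
  Site C vs Site G: Site G wins 2–1.
Copeland scores (wins − losses):
  Site E: 2 − 2 = 0
  Site H: 0 − 4 = -4
  Site B: 4 − 0 = 4
  Site C: 1 − 3 = -2
  Site G: 3 − 1 = 2
Site B has the best Copeland score.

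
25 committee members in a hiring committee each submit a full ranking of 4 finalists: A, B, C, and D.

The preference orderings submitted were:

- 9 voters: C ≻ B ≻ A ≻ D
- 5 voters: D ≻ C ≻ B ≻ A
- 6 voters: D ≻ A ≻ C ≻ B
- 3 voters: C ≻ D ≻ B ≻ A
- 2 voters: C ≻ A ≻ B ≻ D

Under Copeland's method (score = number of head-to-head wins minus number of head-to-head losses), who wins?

Pairwise results:
  A vs B: B wins 17–8.
  A vs C: C wins 19–6.
  A vs D: D wins 14–11.
  B vs C: C wins 25–0.
  B vs D: D wins 14–11.
  C vs D: C wins 14–11.
Copeland scores (wins − losses):
  A: 0 − 3 = -3
  B: 1 − 2 = -1
  C: 3 − 0 = 3
  D: 2 − 1 = 1
C has the best Copeland score.

C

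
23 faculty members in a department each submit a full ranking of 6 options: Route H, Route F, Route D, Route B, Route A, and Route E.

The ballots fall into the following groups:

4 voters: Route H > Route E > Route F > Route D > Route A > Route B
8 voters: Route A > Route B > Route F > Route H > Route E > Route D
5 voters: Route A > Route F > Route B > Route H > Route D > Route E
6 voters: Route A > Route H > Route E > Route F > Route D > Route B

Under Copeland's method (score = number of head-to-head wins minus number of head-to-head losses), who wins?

Pairwise results:
  Route H vs Route F: Route F wins 13–10.
  Route H vs Route D: Route H wins 23–0.
  Route H vs Route B: Route B wins 13–10.
  Route H vs Route A: Route A wins 19–4.
  Route H vs Route E: Route H wins 23–0.
  Route F vs Route D: Route F wins 23–0.
  Route F vs Route B: Route F wins 15–8.
  Route F vs Route A: Route A wins 19–4.
  Route F vs Route E: Route F wins 13–10.
  Route D vs Route B: Route B wins 13–10.
  Route D vs Route A: Route A wins 19–4.
  Route D vs Route E: Route E wins 18–5.
  Route B vs Route A: Route A wins 23–0.
  Route B vs Route E: Route B wins 13–10.
  Route A vs Route E: Route A wins 19–4.
Copeland scores (wins − losses):
  Route H: 2 − 3 = -1
  Route F: 4 − 1 = 3
  Route D: 0 − 5 = -5
  Route B: 3 − 2 = 1
  Route A: 5 − 0 = 5
  Route E: 1 − 4 = -3
Route A has the best Copeland score.

Route A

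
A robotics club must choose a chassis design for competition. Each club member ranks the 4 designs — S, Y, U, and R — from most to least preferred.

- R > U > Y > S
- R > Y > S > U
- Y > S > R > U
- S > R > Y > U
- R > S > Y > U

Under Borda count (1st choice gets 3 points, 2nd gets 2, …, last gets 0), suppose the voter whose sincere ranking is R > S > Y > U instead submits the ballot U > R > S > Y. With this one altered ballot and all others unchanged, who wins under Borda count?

Borda totals with the altered ballot: S 7, Y 7, U 5, R 11.
The winner is unchanged: still R.

R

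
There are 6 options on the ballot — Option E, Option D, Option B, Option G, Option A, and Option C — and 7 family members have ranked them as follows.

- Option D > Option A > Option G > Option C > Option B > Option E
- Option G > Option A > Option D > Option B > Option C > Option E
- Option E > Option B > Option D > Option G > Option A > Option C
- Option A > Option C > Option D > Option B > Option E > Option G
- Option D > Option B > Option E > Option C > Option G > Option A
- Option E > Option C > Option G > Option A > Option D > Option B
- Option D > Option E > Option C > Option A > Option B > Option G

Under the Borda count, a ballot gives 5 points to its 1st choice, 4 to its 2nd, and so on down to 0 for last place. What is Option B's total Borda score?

Borda scores:
  Option E: 0 + 0 + 5 + 1 + 3 + 5 + 4 = 18
  Option D: 5 + 3 + 3 + 3 + 5 + 1 + 5 = 25
  Option B: 1 + 2 + 4 + 2 + 4 + 0 + 1 = 14
  Option G: 3 + 5 + 2 + 0 + 1 + 3 + 0 = 14
  Option A: 4 + 4 + 1 + 5 + 0 + 2 + 2 = 18
  Option C: 2 + 1 + 0 + 4 + 2 + 4 + 3 = 16

14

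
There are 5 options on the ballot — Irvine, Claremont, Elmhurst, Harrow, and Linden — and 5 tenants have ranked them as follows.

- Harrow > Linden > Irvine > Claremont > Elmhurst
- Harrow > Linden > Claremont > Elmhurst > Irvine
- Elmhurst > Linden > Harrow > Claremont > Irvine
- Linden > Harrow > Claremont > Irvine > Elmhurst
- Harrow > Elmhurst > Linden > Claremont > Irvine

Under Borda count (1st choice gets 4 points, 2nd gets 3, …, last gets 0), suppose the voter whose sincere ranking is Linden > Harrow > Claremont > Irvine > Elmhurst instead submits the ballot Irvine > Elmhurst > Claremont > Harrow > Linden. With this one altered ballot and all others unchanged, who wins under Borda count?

Borda totals with the altered ballot: Irvine 6, Claremont 7, Elmhurst 11, Harrow 15, Linden 11.
The winner is unchanged: still Harrow.

Harrow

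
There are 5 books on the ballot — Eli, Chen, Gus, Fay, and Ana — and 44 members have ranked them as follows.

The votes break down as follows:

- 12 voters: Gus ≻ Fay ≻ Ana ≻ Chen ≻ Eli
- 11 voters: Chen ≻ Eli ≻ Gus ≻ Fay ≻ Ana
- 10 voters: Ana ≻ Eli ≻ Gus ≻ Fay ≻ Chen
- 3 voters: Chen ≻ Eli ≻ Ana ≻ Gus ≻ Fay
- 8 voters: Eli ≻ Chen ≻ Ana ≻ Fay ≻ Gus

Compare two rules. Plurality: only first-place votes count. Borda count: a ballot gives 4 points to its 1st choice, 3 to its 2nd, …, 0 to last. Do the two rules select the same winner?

No

Plurality first-place counts: Eli 8, Chen 14, Gus 12, Fay 0, Ana 10 → Chen.
Borda totals: Eli 104, Chen 92, Gus 93, Fay 65, Ana 86 → Eli.
The two rules disagree: plurality picks Chen, Borda picks Eli.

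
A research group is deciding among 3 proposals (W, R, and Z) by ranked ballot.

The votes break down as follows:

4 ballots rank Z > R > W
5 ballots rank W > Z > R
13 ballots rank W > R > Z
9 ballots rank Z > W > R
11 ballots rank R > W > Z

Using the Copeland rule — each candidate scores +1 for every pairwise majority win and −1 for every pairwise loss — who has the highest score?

W

Pairwise results:
  W vs R: W wins 27–15.
  W vs Z: W wins 29–13.
  R vs Z: R wins 24–18.
Copeland scores (wins − losses):
  W: 2 − 0 = 2
  R: 1 − 1 = 0
  Z: 0 − 2 = -2
W has the best Copeland score.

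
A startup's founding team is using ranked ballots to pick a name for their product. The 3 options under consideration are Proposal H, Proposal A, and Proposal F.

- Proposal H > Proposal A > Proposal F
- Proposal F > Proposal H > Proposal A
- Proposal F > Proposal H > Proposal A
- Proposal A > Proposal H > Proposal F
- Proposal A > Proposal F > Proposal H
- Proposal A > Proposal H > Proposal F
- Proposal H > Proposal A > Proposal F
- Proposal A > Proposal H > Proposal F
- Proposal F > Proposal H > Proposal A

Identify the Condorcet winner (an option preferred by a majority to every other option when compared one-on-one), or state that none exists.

Head-to-head results (9 voters total):
Proposal H vs Proposal A: Proposal H wins 5–4.
Proposal H vs Proposal F: Proposal H wins 5–4.
Proposal A vs Proposal F: Proposal A wins 6–3.
Proposal H beats each rival — Proposal A (5–4), Proposal F (5–4) — so Proposal H is the Condorcet winner.

Proposal H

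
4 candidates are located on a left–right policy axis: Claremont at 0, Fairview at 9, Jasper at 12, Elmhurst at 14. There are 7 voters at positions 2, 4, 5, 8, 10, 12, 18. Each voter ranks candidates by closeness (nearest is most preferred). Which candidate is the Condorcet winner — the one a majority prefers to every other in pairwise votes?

Fairview

With single-peaked preferences on a line, the Condorcet winner is the candidate closest to the median voter.
The median voter (position 8) is closest to Fairview at 9.
Check: Fairview vs Claremont — voters closer to Fairview: 5 of 7.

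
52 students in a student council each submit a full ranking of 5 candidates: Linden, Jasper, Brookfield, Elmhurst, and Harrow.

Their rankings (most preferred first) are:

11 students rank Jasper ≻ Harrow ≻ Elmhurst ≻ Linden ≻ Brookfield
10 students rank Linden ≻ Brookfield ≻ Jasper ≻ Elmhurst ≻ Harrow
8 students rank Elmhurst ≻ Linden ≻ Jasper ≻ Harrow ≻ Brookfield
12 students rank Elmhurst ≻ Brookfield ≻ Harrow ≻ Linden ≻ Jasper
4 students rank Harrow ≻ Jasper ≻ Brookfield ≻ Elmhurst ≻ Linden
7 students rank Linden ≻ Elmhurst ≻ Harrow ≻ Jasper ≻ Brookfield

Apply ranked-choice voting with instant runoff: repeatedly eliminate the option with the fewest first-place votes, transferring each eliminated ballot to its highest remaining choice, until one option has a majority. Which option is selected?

Round 1: Elmhurst 20, Linden 17, Jasper 11, Harrow 4, Brookfield 0. Brookfield has the fewest and is eliminated.
Round 2: Elmhurst 20, Linden 17, Jasper 11, Harrow 4. Harrow has the fewest and is eliminated.
Round 3: Elmhurst 20, Linden 17, Jasper 15. Jasper has the fewest and is eliminated.
Round 4: Elmhurst 35, Linden 17. Elmhurst has a majority.

Elmhurst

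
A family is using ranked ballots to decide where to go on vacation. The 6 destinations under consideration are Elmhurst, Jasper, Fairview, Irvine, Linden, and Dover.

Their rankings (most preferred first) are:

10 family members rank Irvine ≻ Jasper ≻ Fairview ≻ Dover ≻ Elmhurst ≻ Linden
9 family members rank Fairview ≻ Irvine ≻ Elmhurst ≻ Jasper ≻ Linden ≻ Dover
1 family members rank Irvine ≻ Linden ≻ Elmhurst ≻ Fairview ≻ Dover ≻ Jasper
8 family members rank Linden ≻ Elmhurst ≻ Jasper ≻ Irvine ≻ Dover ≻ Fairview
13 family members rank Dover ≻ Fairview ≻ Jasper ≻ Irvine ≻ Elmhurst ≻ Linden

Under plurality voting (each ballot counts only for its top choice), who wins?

Dover

First-place vote totals:
  Elmhurst: 0
  Jasper: 0
  Fairview: 9
  Irvine: 11
  Linden: 8
  Dover: 13
Dover has the most first-place votes.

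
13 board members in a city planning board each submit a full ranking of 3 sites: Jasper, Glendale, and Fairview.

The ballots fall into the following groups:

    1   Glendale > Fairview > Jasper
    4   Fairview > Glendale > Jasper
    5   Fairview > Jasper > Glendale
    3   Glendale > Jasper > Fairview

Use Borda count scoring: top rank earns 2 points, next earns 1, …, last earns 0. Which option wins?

Fairview

Borda scores:
  Jasper: 0 + 4·0 + 5·1 + 3·1 = 8
  Glendale: 2 + 4·1 + 5·0 + 3·2 = 12
  Fairview: 1 + 4·2 + 5·2 + 3·0 = 19
Fairview has the highest total.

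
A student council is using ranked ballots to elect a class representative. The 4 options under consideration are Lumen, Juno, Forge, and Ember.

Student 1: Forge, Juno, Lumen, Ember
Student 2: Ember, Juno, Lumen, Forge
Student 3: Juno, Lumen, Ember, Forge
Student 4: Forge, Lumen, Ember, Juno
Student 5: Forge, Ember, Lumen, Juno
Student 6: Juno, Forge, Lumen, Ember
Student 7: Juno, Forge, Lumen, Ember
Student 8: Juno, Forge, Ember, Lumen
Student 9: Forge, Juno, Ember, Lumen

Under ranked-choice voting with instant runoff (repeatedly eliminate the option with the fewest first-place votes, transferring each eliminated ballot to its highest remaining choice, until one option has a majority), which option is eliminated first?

Round 1: Juno 4, Forge 4, Ember 1, Lumen 0. Lumen has the fewest and is eliminated.
Round 2: Juno 4, Forge 4, Ember 1. Ember has the fewest and is eliminated.
Round 3: Juno 5, Forge 4. Juno has a majority.

Lumen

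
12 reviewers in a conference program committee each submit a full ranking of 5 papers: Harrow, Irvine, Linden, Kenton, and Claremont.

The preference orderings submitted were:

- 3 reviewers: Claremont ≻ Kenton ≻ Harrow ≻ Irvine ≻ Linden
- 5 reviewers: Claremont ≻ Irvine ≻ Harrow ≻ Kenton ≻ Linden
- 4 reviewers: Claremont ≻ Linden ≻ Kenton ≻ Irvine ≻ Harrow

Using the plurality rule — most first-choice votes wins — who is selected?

First-place vote totals:
  Harrow: 0
  Irvine: 0
  Linden: 0
  Kenton: 0
  Claremont: 12
Claremont has the most first-place votes.

Claremont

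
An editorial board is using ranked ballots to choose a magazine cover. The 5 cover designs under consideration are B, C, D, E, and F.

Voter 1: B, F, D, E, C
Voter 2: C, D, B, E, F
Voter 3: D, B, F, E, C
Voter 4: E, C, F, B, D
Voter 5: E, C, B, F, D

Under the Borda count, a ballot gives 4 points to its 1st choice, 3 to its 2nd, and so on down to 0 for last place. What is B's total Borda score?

Borda scores:
  B: 4 + 2 + 3 + 1 + 2 = 12
  C: 0 + 4 + 0 + 3 + 3 = 10
  D: 2 + 3 + 4 + 0 + 0 = 9
  E: 1 + 1 + 1 + 4 + 4 = 11
  F: 3 + 0 + 2 + 2 + 1 = 8

12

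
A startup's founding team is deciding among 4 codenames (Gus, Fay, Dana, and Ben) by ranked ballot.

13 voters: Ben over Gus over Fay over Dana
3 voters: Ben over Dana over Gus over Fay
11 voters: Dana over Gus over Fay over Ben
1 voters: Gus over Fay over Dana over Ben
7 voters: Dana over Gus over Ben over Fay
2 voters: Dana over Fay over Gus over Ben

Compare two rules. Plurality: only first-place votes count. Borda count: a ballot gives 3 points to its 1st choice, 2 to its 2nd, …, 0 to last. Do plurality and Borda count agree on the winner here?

Plurality first-place counts: Gus 1, Fay 0, Dana 20, Ben 16 → Dana.
Borda totals: Gus 70, Fay 30, Dana 67, Ben 55 → Gus.
The two rules disagree: plurality picks Dana, Borda picks Gus.

No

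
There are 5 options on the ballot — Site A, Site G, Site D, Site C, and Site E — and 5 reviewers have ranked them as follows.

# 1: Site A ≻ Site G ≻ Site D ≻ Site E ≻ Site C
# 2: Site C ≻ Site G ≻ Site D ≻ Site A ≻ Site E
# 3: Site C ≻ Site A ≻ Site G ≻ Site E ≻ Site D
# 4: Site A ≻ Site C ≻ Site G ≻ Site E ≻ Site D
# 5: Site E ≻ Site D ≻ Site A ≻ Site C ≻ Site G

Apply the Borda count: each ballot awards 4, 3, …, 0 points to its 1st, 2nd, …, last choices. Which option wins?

Borda scores:
  Site A: 4 + 1 + 3 + 4 + 2 = 14
  Site G: 3 + 3 + 2 + 2 + 0 = 10
  Site D: 2 + 2 + 0 + 0 + 3 = 7
  Site C: 0 + 4 + 4 + 3 + 1 = 12
  Site E: 1 + 0 + 1 + 1 + 4 = 7
Site A has the highest total.

Site A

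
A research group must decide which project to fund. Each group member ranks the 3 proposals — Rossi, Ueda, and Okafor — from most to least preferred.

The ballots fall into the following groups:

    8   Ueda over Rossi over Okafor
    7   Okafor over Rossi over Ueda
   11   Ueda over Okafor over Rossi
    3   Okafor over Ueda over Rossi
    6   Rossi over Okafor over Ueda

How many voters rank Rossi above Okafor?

14

Ballots ranking Rossi above Okafor: 8+6 = 14.
Ballots ranking Okafor above Rossi: 7+11+3 = 21.
So 14 of 35 voters prefer Rossi to Okafor.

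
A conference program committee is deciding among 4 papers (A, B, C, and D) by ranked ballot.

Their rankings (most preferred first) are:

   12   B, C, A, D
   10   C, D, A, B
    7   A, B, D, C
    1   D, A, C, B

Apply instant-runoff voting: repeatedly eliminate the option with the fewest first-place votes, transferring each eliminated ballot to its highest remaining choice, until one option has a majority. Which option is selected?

B

Round 1: B 12, C 10, A 7, D 1. D has the fewest and is eliminated.
Round 2: B 12, C 10, A 8. A has the fewest and is eliminated.
Round 3: B 19, C 11. B has a majority.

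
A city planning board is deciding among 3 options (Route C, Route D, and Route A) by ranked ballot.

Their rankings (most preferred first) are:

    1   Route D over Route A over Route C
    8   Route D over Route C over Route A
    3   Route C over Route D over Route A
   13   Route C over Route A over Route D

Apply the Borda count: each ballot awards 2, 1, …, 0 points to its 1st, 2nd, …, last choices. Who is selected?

Borda scores:
  Route C: 0 + 8·1 + 3·2 + 13·2 = 40
  Route D: 2 + 8·2 + 3·1 + 13·0 = 21
  Route A: 1 + 8·0 + 3·0 + 13·1 = 14
Route C has the highest total.

Route C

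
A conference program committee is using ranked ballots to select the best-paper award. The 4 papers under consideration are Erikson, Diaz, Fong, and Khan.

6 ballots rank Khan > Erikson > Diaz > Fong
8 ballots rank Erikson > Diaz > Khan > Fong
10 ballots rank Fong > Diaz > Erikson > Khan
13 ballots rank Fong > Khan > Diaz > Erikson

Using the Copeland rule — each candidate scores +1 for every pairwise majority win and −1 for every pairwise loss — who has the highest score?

Pairwise results:
  Erikson vs Diaz: Diaz wins 23–14.
  Erikson vs Fong: Fong wins 23–14.
  Erikson vs Khan: Khan wins 19–18.
  Diaz vs Fong: Fong wins 23–14.
  Diaz vs Khan: Khan wins 19–18.
  Fong vs Khan: Fong wins 23–14.
Copeland scores (wins − losses):
  Erikson: 0 − 3 = -3
  Diaz: 1 − 2 = -1
  Fong: 3 − 0 = 3
  Khan: 2 − 1 = 1
Fong has the best Copeland score.

Fong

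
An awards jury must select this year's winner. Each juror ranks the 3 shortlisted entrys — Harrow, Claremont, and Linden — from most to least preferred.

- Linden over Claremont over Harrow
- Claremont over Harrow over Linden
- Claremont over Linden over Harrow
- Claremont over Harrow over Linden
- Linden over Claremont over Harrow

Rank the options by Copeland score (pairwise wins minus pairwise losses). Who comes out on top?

Pairwise results:
  Harrow vs Claremont: Claremont wins 5–0.
  Harrow vs Linden: Linden wins 3–2.
  Claremont vs Linden: Claremont wins 3–2.
Copeland scores (wins − losses):
  Harrow: 0 − 2 = -2
  Claremont: 2 − 0 = 2
  Linden: 1 − 1 = 0
Claremont has the best Copeland score.

Claremont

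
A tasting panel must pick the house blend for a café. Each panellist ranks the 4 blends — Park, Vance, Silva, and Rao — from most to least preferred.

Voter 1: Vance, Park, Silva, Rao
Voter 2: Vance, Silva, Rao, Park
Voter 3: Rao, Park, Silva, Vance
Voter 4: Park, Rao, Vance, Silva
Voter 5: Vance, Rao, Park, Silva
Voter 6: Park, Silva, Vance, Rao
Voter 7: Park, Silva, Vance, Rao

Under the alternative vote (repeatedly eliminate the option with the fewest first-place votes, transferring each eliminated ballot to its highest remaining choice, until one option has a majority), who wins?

Round 1: Park 3, Vance 3, Rao 1, Silva 0. Silva has the fewest and is eliminated.
Round 2: Park 3, Vance 3, Rao 1. Rao has the fewest and is eliminated.
Round 3: Park 4, Vance 3. Park has a majority.

Park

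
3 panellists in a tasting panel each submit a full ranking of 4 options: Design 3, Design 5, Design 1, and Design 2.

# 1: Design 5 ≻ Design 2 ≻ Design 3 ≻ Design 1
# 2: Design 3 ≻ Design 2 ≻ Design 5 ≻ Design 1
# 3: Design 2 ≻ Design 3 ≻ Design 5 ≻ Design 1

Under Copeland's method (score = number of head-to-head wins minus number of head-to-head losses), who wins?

Design 2

Pairwise results:
  Design 3 vs Design 5: Design 3 wins 2–1.
  Design 3 vs Design 1: Design 3 wins 3–0.
  Design 3 vs Design 2: Design 2 wins 2–1.
  Design 5 vs Design 1: Design 5 wins 3–0.
  Design 5 vs Design 2: Design 2 wins 2–1.
  Design 1 vs Design 2: Design 2 wins 3–0.
Copeland scores (wins − losses):
  Design 3: 2 − 1 = 1
  Design 5: 1 − 2 = -1
  Design 1: 0 − 3 = -3
  Design 2: 3 − 0 = 3
Design 2 has the best Copeland score.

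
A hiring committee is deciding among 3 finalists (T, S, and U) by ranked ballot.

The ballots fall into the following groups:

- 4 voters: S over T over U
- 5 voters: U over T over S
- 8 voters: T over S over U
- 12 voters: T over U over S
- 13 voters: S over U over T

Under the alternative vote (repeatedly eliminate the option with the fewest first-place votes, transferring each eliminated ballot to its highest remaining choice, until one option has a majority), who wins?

Round 1: T 20, S 17, U 5. U has the fewest and is eliminated.
Round 2: T 25, S 17. T has a majority.

T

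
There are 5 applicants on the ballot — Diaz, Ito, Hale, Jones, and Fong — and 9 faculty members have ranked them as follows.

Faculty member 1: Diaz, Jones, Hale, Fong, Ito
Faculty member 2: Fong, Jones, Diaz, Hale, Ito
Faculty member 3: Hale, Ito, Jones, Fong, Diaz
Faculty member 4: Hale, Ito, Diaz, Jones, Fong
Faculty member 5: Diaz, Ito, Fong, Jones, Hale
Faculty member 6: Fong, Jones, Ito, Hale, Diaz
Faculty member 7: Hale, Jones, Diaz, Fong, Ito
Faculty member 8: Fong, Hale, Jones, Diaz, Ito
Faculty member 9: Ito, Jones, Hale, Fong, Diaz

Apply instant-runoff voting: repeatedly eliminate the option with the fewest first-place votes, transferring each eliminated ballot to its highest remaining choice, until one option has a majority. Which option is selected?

Hale

Round 1: Hale 3, Fong 3, Diaz 2, Ito 1, Jones 0. Jones has the fewest and is eliminated.
Round 2: Hale 3, Fong 3, Diaz 2, Ito 1. Ito has the fewest and is eliminated.
Round 3: Hale 4, Fong 3, Diaz 2. Diaz has the fewest and is eliminated.
Round 4: Hale 5, Fong 4. Hale has a majority.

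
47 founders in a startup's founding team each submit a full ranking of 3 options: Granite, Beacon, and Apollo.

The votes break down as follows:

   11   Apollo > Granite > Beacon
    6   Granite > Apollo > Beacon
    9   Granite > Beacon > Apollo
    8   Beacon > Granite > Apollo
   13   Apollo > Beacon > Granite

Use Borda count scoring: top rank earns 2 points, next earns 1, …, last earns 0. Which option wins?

Borda scores:
  Granite: 11·1 + 6·2 + 9·2 + 8·1 + 13·0 = 49
  Beacon: 11·0 + 6·0 + 9·1 + 8·2 + 13·1 = 38
  Apollo: 11·2 + 6·1 + 9·0 + 8·0 + 13·2 = 54
Apollo has the highest total.

Apollo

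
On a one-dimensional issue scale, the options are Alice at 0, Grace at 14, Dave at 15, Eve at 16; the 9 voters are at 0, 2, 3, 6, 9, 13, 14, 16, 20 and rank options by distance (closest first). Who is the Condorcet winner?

Grace

With single-peaked preferences on a line, the Condorcet winner is the candidate closest to the median voter.
The median voter (position 9) is closest to Grace at 14.
Check: Grace vs Eve — voters closer to Grace: 7 of 9.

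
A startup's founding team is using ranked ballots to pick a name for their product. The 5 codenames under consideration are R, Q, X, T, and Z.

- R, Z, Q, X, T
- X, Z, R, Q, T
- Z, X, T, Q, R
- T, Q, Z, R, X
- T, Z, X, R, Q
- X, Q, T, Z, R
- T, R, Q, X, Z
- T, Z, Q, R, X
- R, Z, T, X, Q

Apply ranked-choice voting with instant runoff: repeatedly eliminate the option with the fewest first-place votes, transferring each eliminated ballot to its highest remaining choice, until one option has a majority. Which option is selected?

Round 1: T 4, R 2, X 2, Z 1, Q 0. Q has the fewest and is eliminated.
Round 2: T 4, R 2, X 2, Z 1. Z has the fewest and is eliminated.
Round 3: T 4, X 3, R 2. R has the fewest and is eliminated.
Round 4: T 5, X 4. T has a majority.

T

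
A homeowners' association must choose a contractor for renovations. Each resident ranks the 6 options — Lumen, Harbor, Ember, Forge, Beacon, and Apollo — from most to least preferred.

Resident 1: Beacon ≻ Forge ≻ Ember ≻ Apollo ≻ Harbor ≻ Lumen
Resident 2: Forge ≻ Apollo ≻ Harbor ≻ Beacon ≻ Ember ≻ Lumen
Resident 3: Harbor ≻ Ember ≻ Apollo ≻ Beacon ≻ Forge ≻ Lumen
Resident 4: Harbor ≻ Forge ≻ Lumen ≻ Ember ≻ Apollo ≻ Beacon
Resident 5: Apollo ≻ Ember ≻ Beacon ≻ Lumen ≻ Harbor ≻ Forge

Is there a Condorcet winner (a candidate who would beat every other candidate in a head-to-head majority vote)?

Head-to-head results (5 voters total):
Lumen vs Harbor: Harbor wins 4–1.
Lumen vs Ember: Ember wins 4–1.
Lumen vs Forge: Forge wins 4–1.
Lumen vs Beacon: Beacon wins 4–1.
Lumen vs Apollo: Apollo wins 4–1.
Harbor vs Ember: Harbor wins 3–2.
Harbor vs Forge: Harbor wins 3–2.
Harbor vs Beacon: Harbor wins 3–2.
Harbor vs Apollo: Apollo wins 3–2.
Ember vs Forge: Forge wins 3–2.
Ember vs Beacon: Ember wins 3–2.
Ember vs Apollo: Ember wins 3–2.
Forge vs Beacon: Beacon wins 3–2.
Forge vs Apollo: Forge wins 3–2.
Beacon vs Apollo: Apollo wins 4–1.
No candidate beats all others: Harbor beats Ember beats Apollo beats Harbor, a majority cycle.

No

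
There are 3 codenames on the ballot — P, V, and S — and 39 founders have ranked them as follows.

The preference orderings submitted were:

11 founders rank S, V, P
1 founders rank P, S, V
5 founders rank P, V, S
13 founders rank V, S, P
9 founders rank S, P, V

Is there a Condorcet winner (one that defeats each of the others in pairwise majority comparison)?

Yes

Head-to-head results (39 voters total):
P vs V: V wins 24–15.
P vs S: S wins 33–6.
V vs S: S wins 21–18.
S beats each rival — P (33–6), V (21–18) — so S is the Condorcet winner.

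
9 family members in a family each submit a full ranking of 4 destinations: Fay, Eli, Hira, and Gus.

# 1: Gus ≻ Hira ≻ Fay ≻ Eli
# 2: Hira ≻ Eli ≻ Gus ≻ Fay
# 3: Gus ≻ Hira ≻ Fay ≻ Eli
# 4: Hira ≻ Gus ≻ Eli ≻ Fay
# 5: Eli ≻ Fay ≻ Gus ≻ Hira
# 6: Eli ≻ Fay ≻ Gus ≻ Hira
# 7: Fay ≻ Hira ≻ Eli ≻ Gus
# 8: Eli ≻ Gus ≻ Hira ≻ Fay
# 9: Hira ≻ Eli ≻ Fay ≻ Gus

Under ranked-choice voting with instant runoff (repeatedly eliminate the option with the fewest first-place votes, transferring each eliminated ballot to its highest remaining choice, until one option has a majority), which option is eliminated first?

Fay

Round 1: Eli 3, Hira 3, Gus 2, Fay 1. Fay has the fewest and is eliminated.
Round 2: Hira 4, Eli 3, Gus 2. Gus has the fewest and is eliminated.
Round 3: Hira 6, Eli 3. Hira has a majority.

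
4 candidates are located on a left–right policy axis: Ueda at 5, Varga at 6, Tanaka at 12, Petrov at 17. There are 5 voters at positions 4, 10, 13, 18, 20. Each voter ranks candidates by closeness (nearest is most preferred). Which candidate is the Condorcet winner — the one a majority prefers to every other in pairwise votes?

With single-peaked preferences on a line, the Condorcet winner is the candidate closest to the median voter.
The median voter (position 13) is closest to Tanaka at 12.
Check: Tanaka vs Petrov — voters closer to Tanaka: 3 of 5.

Tanaka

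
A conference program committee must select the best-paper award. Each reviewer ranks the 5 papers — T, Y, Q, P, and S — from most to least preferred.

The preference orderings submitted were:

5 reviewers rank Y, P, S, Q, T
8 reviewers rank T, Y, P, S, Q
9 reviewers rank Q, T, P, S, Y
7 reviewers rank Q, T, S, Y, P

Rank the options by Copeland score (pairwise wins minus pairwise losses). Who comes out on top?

Q

Pairwise results:
  T vs Y: T wins 24–5.
  T vs Q: Q wins 21–8.
  T vs P: T wins 24–5.
  T vs S: T wins 24–5.
  Y vs Q: Q wins 16–13.
  Y vs P: Y wins 20–9.
  Y vs S: S wins 16–13.
  Q vs P: Q wins 16–13.
  Q vs S: Q wins 16–13.
  P vs S: P wins 22–7.
Copeland scores (wins − losses):
  T: 3 − 1 = 2
  Y: 1 − 3 = -2
  Q: 4 − 0 = 4
  P: 1 − 3 = -2
  S: 1 − 3 = -2
Q has the best Copeland score.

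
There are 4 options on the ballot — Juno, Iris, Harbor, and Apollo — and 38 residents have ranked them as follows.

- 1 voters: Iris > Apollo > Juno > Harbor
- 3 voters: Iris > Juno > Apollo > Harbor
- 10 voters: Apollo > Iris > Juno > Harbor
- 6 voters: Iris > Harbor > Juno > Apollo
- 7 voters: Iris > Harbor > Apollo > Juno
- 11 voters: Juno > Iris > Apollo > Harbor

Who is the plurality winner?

Iris

First-place vote totals:
  Juno: 11
  Iris: 17
  Harbor: 0
  Apollo: 10
Iris has the most first-place votes.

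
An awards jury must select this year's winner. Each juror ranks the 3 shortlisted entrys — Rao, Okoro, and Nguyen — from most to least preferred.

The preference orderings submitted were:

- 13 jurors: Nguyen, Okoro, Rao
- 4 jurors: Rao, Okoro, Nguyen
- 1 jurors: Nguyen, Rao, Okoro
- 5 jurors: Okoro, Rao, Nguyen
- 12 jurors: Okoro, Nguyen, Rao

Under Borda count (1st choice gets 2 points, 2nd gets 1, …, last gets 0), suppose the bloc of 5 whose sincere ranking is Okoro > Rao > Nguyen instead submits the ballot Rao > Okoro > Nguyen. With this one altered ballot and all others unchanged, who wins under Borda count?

Okoro

Borda totals with the altered ballot: Rao 19, Okoro 46, Nguyen 40.
The winner is unchanged: still Okoro.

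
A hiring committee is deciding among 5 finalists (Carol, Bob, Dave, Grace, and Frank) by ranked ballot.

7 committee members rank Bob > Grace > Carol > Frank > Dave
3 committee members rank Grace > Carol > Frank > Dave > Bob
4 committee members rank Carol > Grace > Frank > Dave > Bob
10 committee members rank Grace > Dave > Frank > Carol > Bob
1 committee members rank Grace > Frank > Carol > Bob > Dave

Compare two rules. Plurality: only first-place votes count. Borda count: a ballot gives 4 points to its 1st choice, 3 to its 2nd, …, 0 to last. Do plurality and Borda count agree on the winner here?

Plurality first-place counts: Carol 4, Bob 7, Dave 0, Grace 14, Frank 0 → Grace.
Borda totals: Carol 51, Bob 29, Dave 37, Grace 89, Frank 44 → Grace.
The two rules agree on Grace.

Yes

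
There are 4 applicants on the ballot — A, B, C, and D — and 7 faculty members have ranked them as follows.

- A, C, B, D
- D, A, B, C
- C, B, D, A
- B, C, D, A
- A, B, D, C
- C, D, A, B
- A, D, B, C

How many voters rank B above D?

Ballots ranking B above D: 4.
Ballots ranking D above B: 3.
So 4 of 7 voters prefer B to D.

4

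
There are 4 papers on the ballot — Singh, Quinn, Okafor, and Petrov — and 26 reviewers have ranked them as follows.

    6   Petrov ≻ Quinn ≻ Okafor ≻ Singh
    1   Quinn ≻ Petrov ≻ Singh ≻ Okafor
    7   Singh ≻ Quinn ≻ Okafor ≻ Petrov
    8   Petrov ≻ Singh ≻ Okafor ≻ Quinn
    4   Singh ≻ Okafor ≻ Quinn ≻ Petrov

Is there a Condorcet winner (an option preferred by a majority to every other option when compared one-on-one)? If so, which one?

Head-to-head results (26 voters total):
Singh vs Quinn: Singh wins 19–7.
Singh vs Okafor: Singh wins 20–6.
Singh vs Petrov: Petrov wins 15–11.
Quinn vs Okafor: Quinn wins 14–12.
Quinn vs Petrov: Petrov wins 14–12.
Okafor vs Petrov: Petrov wins 15–11.
Petrov beats each rival — Singh (15–11), Quinn (14–12), Okafor (15–11) — so Petrov is the Condorcet winner.

Petrov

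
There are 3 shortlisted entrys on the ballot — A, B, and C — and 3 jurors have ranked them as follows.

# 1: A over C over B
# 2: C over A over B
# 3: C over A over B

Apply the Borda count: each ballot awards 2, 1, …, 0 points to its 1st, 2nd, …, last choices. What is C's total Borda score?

5

Borda scores:
  A: 2 + 1 + 1 = 4
  B: 0 + 0 + 0 = 0
  C: 1 + 2 + 2 = 5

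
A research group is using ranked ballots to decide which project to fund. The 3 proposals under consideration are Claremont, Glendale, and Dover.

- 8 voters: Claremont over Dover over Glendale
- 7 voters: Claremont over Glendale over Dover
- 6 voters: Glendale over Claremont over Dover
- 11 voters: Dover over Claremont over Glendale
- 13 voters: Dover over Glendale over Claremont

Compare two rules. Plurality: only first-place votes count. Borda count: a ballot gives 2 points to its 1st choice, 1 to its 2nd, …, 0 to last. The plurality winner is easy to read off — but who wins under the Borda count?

Plurality first-place counts: Claremont 15, Glendale 6, Dover 24 → Dover.
Borda totals: Claremont 47, Glendale 32, Dover 56 → Dover.

Dover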